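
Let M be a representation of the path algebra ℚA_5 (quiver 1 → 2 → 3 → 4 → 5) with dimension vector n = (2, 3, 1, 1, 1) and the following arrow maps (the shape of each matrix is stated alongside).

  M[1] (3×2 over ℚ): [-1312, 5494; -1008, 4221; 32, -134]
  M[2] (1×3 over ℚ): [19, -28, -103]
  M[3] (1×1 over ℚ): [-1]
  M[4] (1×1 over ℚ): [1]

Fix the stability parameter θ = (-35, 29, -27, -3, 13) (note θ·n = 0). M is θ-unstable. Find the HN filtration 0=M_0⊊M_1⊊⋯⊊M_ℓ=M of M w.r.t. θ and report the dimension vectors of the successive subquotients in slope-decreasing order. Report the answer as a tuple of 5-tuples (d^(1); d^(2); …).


Barcode: M ≅ I[1,1], I[1,2], I[2,2], I[2,5]. HN layers by μ_θ (4 steps, strictly decreasing):
  μ^(1)=29; μ^(2)=13; μ^(3)=-1/3; μ^(4)=-35

((0, 2, 0, 0, 0); (0, 0, 0, 0, 1); (0, 1, 1, 1, 0); (2, 0, 0, 0, 0))


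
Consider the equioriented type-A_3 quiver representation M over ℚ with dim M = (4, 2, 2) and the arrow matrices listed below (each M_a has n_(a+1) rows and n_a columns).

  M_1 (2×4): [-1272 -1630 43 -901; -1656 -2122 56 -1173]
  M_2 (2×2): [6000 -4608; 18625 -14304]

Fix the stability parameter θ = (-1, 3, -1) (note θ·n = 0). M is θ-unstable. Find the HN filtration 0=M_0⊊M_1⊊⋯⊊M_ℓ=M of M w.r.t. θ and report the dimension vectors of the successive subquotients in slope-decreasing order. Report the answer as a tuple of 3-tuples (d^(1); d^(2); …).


Interval decomposition of M: I[1,1]^2, I[1,2], I[1,3], I[3,3].
HN type (ℓ=3): μ^(1)=3; μ^(2)=1; μ^(3)=-1

((0, 1, 0); (0, 1, 1); (4, 0, 1))


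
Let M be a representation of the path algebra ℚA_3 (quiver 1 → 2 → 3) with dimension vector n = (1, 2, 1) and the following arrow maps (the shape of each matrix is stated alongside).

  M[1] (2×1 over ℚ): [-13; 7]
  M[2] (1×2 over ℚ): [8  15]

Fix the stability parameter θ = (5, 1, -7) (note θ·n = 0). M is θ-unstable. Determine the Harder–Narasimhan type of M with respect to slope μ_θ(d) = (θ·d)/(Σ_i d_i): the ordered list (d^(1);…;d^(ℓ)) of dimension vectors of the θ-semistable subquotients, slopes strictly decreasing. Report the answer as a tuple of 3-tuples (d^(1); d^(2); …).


Interval decomposition of M: I[1,3], I[2,2].
HN type (ℓ=2): μ^(1)=1; μ^(2)=-1/3

((0, 1, 0); (1, 1, 1))


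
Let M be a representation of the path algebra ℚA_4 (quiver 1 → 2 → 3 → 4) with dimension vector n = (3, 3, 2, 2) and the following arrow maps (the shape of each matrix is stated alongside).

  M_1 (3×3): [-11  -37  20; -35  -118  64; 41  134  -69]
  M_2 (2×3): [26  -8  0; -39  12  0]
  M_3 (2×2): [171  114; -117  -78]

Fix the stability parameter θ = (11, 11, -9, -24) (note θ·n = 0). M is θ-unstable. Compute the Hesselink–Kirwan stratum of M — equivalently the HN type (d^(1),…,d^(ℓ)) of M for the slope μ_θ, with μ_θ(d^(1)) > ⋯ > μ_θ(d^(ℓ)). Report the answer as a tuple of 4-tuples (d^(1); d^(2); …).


Via rank(M_{q-1}∘⋯∘M_p): M ≅ I[1,2]^2, I[1,3], I[3,4], I[4,4].
μ_θ-semistable layers: μ^(1)=11; μ^(2)=13/3; μ^(3)=-33/2; μ^(4)=-24

((2, 2, 0, 0); (1, 1, 1, 0); (0, 0, 1, 1); (0, 0, 0, 1))


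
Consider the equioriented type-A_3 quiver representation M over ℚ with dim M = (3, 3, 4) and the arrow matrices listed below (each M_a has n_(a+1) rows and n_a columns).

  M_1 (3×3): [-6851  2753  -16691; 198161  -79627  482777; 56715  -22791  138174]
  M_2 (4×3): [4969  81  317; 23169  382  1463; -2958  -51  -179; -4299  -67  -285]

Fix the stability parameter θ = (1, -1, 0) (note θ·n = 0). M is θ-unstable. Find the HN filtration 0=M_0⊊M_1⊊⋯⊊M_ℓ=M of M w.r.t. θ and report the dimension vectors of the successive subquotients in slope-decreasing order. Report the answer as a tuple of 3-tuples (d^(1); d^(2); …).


Barcode: M ≅ I[1,1], I[1,3]^2, I[2,3], I[3,3]. HN layers by μ_θ (3 steps, strictly decreasing):
  μ^(1)=1; μ^(2)=0; μ^(3)=-1

((1, 0, 0); (2, 2, 4); (0, 1, 0))


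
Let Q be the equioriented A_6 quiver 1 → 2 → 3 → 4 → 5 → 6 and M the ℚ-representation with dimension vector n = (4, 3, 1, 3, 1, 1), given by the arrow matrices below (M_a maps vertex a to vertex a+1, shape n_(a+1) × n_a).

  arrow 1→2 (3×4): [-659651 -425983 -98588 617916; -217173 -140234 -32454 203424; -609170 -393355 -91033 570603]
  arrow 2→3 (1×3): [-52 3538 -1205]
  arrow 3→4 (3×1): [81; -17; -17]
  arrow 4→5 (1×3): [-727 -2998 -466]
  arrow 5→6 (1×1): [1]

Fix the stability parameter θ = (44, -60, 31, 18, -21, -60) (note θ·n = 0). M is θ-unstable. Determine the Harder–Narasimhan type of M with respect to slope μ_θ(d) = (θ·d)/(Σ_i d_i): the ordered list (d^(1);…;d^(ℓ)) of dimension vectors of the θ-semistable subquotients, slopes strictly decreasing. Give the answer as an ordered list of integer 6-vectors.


Interval decomposition of M: I[1,1], I[1,2]^2, I[1,6], I[4,4]^2.
HN type (ℓ=3): μ^(1)=44; μ^(2)=18; μ^(3)=-8

((1, 0, 0, 0, 0, 0); (0, 0, 0, 2, 0, 0); (3, 3, 1, 1, 1, 1))


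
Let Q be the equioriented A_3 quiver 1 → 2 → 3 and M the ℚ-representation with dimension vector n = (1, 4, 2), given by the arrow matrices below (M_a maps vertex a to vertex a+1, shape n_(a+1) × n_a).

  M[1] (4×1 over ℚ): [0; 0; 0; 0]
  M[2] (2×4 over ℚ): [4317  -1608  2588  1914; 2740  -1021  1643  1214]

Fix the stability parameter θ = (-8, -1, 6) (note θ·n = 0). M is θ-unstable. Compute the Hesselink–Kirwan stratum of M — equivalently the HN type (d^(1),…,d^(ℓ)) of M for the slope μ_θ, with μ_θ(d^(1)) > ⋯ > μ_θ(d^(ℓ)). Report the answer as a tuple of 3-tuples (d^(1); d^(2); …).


Interval decomposition of M: I[1,1], I[2,2]^2, I[2,3]^2.
HN type (ℓ=3): μ^(1)=6; μ^(2)=-1; μ^(3)=-8

((0, 0, 2); (0, 4, 0); (1, 0, 0))


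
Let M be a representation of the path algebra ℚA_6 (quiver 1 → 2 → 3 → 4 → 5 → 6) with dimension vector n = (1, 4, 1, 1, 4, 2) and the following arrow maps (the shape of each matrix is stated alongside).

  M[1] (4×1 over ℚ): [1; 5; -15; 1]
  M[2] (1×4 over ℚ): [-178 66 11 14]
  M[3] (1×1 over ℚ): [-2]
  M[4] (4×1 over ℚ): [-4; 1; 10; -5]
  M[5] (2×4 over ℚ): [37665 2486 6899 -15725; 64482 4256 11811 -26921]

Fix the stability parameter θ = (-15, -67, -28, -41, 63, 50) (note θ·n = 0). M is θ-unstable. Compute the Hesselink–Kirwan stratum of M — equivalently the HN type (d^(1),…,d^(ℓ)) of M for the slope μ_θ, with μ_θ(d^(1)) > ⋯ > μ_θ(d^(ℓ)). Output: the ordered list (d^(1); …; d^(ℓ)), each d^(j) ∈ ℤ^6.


Barcode: M ≅ I[1,6], I[2,2]^3, I[5,5]^2, I[5,6]. HN layers by μ_θ (5 steps, strictly decreasing):
  μ^(1)=63; μ^(2)=113/2; μ^(3)=-69/2; μ^(4)=-41; μ^(5)=-67

((0, 0, 0, 0, 2, 0); (0, 0, 0, 0, 2, 2); (0, 0, 1, 1, 0, 0); (1, 1, 0, 0, 0, 0); (0, 3, 0, 0, 0, 0))


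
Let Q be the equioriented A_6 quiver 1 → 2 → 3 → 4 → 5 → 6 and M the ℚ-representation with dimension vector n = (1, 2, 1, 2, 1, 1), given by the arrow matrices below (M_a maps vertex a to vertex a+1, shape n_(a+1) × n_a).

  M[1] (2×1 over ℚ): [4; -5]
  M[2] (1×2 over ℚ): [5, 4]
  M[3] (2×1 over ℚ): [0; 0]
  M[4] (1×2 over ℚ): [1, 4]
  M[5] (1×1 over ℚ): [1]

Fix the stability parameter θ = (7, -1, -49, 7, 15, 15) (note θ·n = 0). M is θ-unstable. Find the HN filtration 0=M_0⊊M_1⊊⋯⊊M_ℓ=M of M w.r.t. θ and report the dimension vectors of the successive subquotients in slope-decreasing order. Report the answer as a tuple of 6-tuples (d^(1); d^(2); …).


Interval decomposition of M: I[1,2], I[2,3], I[4,4], I[4,6].
HN type (ℓ=4): μ^(1)=15; μ^(2)=7; μ^(3)=3; μ^(4)=-25

((0, 0, 0, 0, 1, 1); (0, 0, 0, 2, 0, 0); (1, 1, 0, 0, 0, 0); (0, 1, 1, 0, 0, 0))


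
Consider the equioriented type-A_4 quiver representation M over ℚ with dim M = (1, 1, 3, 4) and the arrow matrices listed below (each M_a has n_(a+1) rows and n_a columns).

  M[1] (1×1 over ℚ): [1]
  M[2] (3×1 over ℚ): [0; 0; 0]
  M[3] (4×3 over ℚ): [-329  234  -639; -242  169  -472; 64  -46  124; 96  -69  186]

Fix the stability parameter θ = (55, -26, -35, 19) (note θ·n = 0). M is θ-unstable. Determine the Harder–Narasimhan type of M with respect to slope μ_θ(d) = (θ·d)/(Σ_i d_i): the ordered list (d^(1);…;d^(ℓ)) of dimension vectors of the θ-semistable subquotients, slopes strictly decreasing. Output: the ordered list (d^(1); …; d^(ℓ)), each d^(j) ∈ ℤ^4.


Barcode: M ≅ I[1,2], I[3,3], I[3,4]^2, I[4,4]^2. HN layers by μ_θ (3 steps, strictly decreasing):
  μ^(1)=19; μ^(2)=29/2; μ^(3)=-35

((0, 0, 0, 4); (1, 1, 0, 0); (0, 0, 3, 0))


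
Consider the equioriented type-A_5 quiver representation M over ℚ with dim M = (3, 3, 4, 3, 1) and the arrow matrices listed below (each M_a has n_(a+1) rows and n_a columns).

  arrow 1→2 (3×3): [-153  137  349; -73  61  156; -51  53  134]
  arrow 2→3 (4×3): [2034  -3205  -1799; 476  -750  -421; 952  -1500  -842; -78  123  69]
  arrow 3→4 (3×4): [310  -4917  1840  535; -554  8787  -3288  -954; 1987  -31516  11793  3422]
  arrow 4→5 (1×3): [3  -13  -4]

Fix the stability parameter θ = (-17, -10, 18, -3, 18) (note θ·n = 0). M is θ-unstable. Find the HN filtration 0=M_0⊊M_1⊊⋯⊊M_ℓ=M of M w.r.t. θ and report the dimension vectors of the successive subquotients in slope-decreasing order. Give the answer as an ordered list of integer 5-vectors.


Via rank(M_{q-1}∘⋯∘M_p): M ≅ I[1,2], I[1,4], I[1,5], I[3,3], I[3,4].
μ_θ-semistable layers: μ^(1)=18; μ^(2)=15/2; μ^(3)=-10; μ^(4)=-17

((0, 0, 1, 0, 1); (0, 0, 3, 3, 0); (0, 3, 0, 0, 0); (3, 0, 0, 0, 0))


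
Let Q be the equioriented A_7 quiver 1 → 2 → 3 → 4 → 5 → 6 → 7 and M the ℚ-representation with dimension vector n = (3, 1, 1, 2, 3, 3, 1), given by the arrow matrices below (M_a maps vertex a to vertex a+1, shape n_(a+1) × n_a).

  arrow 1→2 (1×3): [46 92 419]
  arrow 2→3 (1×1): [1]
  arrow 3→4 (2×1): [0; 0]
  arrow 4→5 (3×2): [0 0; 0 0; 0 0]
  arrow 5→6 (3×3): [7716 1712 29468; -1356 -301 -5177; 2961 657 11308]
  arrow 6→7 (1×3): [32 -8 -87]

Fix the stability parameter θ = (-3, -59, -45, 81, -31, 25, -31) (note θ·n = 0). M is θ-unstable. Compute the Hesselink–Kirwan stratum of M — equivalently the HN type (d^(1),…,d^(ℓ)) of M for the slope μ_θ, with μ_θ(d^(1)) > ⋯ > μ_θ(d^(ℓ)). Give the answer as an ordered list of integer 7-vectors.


Barcode: M ≅ I[1,1]^2, I[1,3], I[4,4]^2, I[5,5], I[5,6], I[5,7], I[6,6]. HN layers by μ_θ (5 steps, strictly decreasing):
  μ^(1)=81; μ^(2)=25; μ^(3)=-3; μ^(4)=-31; μ^(5)=-107/3

((0, 0, 0, 2, 0, 0, 0); (0, 0, 0, 0, 0, 2, 0); (2, 0, 0, 0, 0, 1, 1); (0, 0, 0, 0, 3, 0, 0); (1, 1, 1, 0, 0, 0, 0))


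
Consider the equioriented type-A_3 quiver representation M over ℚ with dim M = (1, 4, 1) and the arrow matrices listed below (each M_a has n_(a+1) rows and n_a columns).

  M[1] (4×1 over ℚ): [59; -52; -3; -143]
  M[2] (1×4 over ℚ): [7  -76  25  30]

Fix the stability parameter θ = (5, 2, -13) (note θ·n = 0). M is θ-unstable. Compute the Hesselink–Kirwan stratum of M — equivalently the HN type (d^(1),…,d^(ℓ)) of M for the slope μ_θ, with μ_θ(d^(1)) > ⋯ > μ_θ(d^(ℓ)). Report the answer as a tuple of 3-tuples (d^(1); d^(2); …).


Barcode: M ≅ I[1,2], I[2,2]^2, I[2,3]. HN layers by μ_θ (3 steps, strictly decreasing):
  μ^(1)=7/2; μ^(2)=2; μ^(3)=-11/2

((1, 1, 0); (0, 2, 0); (0, 1, 1))


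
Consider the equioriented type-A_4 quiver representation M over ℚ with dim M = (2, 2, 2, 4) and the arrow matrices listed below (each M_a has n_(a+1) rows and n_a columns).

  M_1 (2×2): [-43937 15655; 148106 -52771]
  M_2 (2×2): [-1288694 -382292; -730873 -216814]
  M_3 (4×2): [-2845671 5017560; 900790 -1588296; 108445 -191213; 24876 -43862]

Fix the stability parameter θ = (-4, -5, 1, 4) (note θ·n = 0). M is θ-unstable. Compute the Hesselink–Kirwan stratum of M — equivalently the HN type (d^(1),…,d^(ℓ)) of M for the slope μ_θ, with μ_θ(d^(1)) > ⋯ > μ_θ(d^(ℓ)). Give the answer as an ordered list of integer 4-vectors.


Barcode: M ≅ I[1,2], I[1,4], I[3,4], I[4,4]^2. HN layers by μ_θ (3 steps, strictly decreasing):
  μ^(1)=4; μ^(2)=1; μ^(3)=-9/2

((0, 0, 0, 4); (0, 0, 2, 0); (2, 2, 0, 0))


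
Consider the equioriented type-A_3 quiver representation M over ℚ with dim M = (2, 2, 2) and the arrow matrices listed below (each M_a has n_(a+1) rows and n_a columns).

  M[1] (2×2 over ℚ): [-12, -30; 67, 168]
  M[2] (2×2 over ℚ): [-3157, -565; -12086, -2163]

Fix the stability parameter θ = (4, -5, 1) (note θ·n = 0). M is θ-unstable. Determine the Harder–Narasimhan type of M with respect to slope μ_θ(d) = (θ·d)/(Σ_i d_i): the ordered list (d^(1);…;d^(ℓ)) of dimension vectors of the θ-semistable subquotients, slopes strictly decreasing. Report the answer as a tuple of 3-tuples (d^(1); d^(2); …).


Barcode: M ≅ I[1,3]^2. HN layers by μ_θ (2 steps, strictly decreasing):
  μ^(1)=1; μ^(2)=-1/2

((0, 0, 2); (2, 2, 0))


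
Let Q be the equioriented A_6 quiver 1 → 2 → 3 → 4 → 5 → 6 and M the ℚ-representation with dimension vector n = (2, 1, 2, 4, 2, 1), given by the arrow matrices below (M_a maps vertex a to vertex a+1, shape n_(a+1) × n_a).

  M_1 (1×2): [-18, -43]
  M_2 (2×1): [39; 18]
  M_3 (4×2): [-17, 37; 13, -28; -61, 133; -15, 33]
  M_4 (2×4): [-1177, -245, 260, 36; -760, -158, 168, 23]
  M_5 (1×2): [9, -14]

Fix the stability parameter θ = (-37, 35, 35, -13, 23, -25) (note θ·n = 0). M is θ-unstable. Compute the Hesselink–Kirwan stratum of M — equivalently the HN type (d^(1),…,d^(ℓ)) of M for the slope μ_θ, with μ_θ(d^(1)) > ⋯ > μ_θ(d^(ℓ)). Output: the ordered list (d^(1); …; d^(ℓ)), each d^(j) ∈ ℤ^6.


Barcode: M ≅ I[1,1], I[1,5], I[3,6], I[4,4]^2. HN layers by μ_θ (5 steps, strictly decreasing):
  μ^(1)=23; μ^(2)=19; μ^(3)=5; μ^(4)=-13; μ^(5)=-37

((0, 0, 0, 0, 1, 0); (0, 1, 1, 1, 0, 0); (0, 0, 1, 1, 1, 1); (0, 0, 0, 2, 0, 0); (2, 0, 0, 0, 0, 0))


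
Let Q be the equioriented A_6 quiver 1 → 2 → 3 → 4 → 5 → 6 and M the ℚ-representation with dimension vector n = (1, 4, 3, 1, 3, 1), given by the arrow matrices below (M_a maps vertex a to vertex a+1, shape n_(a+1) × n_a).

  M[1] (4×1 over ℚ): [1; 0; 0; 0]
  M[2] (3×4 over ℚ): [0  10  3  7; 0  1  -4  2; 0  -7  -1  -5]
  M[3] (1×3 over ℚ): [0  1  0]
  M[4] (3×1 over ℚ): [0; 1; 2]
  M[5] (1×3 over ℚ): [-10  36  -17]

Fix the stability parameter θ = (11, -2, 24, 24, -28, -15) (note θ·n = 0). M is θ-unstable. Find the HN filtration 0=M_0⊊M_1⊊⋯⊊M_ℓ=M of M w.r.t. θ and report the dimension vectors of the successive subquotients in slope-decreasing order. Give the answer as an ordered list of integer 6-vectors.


Interval decomposition of M: I[1,2], I[2,3]^2, I[2,6], I[5,5]^2.
HN type (ℓ=5): μ^(1)=24; μ^(2)=9/2; μ^(3)=5/4; μ^(4)=-2; μ^(5)=-28

((0, 0, 2, 0, 0, 0); (1, 1, 0, 0, 0, 0); (0, 0, 1, 1, 1, 1); (0, 3, 0, 0, 0, 0); (0, 0, 0, 0, 2, 0))


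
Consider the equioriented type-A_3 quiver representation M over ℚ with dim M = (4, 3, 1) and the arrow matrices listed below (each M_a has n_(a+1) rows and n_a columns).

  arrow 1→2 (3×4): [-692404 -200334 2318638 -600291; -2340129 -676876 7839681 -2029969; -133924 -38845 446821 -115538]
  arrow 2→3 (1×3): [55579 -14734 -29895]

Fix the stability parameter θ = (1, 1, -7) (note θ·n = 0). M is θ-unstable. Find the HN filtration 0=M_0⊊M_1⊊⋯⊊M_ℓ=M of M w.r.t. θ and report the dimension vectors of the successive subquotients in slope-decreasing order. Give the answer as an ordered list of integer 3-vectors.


Interval decomposition of M: I[1,1], I[1,2]^2, I[1,3].
HN type (ℓ=2): μ^(1)=1; μ^(2)=-5/3

((3, 2, 0); (1, 1, 1))


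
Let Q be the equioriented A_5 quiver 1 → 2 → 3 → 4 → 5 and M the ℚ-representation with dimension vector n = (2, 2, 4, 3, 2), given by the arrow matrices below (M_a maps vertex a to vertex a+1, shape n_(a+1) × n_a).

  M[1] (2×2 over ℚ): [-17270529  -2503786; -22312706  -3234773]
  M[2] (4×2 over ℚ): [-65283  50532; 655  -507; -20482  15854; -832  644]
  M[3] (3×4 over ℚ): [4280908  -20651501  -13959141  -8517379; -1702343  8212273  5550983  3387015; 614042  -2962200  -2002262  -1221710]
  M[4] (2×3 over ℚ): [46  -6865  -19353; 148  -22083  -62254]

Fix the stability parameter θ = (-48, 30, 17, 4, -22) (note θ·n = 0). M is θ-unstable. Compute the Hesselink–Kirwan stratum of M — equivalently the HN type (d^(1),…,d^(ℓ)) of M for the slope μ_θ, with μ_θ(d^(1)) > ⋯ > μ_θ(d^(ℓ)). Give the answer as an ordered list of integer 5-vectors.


Via rank(M_{q-1}∘⋯∘M_p): M ≅ I[1,4], I[1,5], I[3,3], I[3,5].
μ_θ-semistable layers: μ^(1)=17; μ^(2)=29/4; μ^(3)=-1/3; μ^(4)=-48

((0, 1, 2, 1, 0); (0, 1, 1, 1, 1); (0, 0, 1, 1, 1); (2, 0, 0, 0, 0))


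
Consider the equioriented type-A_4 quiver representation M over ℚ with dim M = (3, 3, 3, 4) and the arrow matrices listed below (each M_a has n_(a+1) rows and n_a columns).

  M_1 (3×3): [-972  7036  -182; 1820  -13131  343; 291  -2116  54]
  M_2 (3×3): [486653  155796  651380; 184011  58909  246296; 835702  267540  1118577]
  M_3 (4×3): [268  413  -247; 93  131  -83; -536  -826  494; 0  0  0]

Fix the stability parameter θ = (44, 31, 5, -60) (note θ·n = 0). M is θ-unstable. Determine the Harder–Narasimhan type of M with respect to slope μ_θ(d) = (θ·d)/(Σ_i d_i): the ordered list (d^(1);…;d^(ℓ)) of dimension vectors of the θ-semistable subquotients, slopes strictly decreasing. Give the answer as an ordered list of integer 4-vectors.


Via rank(M_{q-1}∘⋯∘M_p): M ≅ I[1,3], I[1,4]^2, I[4,4]^2.
μ_θ-semistable layers: μ^(1)=80/3; μ^(2)=5; μ^(3)=-60

((1, 1, 1, 0); (2, 2, 2, 2); (0, 0, 0, 2))


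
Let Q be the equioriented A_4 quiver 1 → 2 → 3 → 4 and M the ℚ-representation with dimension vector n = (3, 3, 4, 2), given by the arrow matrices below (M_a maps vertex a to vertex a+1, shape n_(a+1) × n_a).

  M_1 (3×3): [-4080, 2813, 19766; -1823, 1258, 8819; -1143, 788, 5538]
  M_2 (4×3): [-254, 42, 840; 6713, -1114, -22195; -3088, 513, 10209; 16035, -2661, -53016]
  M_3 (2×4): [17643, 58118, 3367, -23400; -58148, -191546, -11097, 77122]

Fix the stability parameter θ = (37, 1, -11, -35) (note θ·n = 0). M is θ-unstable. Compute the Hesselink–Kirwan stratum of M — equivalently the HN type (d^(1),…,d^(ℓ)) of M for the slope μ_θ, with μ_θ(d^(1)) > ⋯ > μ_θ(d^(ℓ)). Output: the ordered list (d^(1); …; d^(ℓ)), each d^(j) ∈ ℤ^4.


Interval decomposition of M: I[1,2], I[1,3], I[1,4], I[3,3], I[3,4].
HN type (ℓ=5): μ^(1)=19; μ^(2)=9; μ^(3)=-2; μ^(4)=-11; μ^(5)=-23

((1, 1, 0, 0); (1, 1, 1, 0); (1, 1, 1, 1); (0, 0, 1, 0); (0, 0, 1, 1))


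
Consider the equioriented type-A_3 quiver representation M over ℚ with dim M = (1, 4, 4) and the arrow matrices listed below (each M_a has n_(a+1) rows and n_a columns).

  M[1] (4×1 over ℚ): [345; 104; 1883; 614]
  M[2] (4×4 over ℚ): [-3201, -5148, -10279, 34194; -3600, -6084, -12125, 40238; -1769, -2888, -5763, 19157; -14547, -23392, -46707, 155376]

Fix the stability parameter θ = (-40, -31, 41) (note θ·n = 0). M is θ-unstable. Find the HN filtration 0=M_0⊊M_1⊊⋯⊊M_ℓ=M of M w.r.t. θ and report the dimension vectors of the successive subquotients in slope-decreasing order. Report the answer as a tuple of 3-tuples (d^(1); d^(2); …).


Via rank(M_{q-1}∘⋯∘M_p): M ≅ I[1,3], I[2,3]^3.
μ_θ-semistable layers: μ^(1)=41; μ^(2)=-31; μ^(3)=-40

((0, 0, 4); (0, 4, 0); (1, 0, 0))


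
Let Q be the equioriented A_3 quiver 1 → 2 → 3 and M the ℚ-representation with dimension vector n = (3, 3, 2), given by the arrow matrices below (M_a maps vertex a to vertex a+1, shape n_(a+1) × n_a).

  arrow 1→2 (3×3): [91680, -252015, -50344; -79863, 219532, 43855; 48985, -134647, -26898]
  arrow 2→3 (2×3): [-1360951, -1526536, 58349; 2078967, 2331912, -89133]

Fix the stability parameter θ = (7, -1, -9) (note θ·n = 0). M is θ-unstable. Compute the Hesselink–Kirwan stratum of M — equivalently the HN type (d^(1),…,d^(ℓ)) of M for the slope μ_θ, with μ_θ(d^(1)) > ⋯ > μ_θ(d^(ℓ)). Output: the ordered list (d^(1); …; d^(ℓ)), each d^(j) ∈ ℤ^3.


Barcode: M ≅ I[1,2]^2, I[1,3], I[3,3]. HN layers by μ_θ (3 steps, strictly decreasing):
  μ^(1)=3; μ^(2)=-1; μ^(3)=-9

((2, 2, 0); (1, 1, 1); (0, 0, 1))


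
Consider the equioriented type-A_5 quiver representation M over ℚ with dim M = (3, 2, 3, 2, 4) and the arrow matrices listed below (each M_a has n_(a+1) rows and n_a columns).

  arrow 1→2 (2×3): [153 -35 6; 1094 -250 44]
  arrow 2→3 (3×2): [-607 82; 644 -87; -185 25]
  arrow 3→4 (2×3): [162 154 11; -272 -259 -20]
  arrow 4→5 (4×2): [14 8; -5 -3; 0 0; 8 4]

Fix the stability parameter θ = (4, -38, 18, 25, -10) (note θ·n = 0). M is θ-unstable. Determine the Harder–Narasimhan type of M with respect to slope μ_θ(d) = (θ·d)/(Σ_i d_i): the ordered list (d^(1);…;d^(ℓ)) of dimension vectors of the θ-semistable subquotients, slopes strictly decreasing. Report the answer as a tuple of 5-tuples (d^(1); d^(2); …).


Via rank(M_{q-1}∘⋯∘M_p): M ≅ I[1,1], I[1,5]^2, I[3,3], I[5,5]^2.
μ_θ-semistable layers: μ^(1)=18; μ^(2)=11; μ^(3)=4; μ^(4)=-10; μ^(5)=-17

((0, 0, 1, 0, 0); (0, 0, 2, 2, 2); (1, 0, 0, 0, 0); (0, 0, 0, 0, 2); (2, 2, 0, 0, 0))


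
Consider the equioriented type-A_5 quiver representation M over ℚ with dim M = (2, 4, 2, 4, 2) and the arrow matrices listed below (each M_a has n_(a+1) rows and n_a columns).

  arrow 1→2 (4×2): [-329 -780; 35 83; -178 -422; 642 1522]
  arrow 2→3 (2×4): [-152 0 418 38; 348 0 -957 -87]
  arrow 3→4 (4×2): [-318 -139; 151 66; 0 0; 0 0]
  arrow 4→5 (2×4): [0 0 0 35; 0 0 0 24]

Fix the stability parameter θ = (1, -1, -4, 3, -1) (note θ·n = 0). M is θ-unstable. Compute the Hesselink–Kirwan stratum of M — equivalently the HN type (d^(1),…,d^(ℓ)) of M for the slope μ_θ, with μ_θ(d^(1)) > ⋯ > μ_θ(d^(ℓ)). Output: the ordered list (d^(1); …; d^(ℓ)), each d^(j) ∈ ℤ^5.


Via rank(M_{q-1}∘⋯∘M_p): M ≅ I[1,2]^2, I[2,2], I[2,4], I[3,4], I[4,4], I[4,5], I[5,5].
μ_θ-semistable layers: μ^(1)=3; μ^(2)=1; μ^(3)=0; μ^(4)=-1; μ^(5)=-5/2; μ^(6)=-4

((0, 0, 0, 3, 0); (0, 0, 0, 1, 1); (2, 2, 0, 0, 0); (0, 1, 0, 0, 1); (0, 1, 1, 0, 0); (0, 0, 1, 0, 0))


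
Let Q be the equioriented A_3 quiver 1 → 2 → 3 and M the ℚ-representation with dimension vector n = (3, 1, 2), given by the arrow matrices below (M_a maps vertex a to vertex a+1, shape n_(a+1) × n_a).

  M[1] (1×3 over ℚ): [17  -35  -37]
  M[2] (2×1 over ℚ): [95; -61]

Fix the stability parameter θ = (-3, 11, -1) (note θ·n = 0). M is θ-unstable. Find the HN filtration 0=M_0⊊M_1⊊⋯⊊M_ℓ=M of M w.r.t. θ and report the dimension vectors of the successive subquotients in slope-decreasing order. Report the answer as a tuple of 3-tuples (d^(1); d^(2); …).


Via rank(M_{q-1}∘⋯∘M_p): M ≅ I[1,1]^2, I[1,3], I[3,3].
μ_θ-semistable layers: μ^(1)=5; μ^(2)=-1; μ^(3)=-3

((0, 1, 1); (0, 0, 1); (3, 0, 0))


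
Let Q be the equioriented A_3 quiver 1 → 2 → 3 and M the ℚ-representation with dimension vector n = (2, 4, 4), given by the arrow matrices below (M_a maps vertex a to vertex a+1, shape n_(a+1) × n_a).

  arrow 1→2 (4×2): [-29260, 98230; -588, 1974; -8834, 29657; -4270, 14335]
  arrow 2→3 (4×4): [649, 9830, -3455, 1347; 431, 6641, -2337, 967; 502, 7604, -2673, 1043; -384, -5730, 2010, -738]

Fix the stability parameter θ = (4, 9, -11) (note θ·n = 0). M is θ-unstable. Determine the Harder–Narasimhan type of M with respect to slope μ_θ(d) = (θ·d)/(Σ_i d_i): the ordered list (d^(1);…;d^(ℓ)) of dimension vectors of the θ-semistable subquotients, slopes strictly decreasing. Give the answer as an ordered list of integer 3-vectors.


Via rank(M_{q-1}∘⋯∘M_p): M ≅ I[1,1], I[1,2], I[2,3]^3, I[3,3].
μ_θ-semistable layers: μ^(1)=9; μ^(2)=4; μ^(3)=-1; μ^(4)=-11

((0, 1, 0); (2, 0, 0); (0, 3, 3); (0, 0, 1))


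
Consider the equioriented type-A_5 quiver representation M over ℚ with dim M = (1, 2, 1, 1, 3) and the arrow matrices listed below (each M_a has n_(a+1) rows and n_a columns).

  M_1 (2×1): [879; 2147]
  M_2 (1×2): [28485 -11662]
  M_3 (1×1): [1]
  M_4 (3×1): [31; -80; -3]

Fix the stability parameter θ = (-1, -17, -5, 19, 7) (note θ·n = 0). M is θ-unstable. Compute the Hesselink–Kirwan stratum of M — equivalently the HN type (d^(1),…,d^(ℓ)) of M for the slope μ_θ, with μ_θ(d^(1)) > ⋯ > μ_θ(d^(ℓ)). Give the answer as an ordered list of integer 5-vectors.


Via rank(M_{q-1}∘⋯∘M_p): M ≅ I[1,5], I[2,2], I[5,5]^2.
μ_θ-semistable layers: μ^(1)=13; μ^(2)=7; μ^(3)=-5; μ^(4)=-9; μ^(5)=-17

((0, 0, 0, 1, 1); (0, 0, 0, 0, 2); (0, 0, 1, 0, 0); (1, 1, 0, 0, 0); (0, 1, 0, 0, 0))


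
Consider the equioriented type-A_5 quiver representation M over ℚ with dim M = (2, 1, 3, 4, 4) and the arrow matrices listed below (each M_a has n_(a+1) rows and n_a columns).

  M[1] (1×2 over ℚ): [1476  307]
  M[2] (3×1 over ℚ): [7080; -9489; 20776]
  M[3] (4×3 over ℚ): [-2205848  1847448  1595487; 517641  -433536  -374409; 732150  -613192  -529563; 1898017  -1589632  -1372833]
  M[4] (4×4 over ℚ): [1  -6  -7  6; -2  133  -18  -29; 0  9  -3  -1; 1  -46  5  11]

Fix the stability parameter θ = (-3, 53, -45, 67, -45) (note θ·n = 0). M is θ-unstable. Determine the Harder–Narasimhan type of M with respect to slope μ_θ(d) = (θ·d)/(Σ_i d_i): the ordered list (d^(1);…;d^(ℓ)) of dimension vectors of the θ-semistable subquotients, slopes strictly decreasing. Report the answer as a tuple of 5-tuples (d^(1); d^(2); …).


Interval decomposition of M: I[1,1], I[1,3], I[3,5]^2, I[4,5]^2.
HN type (ℓ=4): μ^(1)=11; μ^(2)=4; μ^(3)=-3; μ^(4)=-45

((0, 0, 0, 4, 4); (0, 1, 1, 0, 0); (2, 0, 0, 0, 0); (0, 0, 2, 0, 0))


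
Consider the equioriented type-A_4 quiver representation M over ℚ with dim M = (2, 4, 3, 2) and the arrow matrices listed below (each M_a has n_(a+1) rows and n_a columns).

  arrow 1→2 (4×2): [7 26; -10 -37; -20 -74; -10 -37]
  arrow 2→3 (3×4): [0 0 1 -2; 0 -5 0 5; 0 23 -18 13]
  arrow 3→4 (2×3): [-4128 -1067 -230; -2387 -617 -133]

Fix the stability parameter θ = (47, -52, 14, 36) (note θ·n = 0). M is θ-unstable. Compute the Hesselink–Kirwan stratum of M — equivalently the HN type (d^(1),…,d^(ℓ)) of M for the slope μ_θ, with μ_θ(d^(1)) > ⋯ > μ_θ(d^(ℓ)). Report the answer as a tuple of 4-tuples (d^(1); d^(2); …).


Via rank(M_{q-1}∘⋯∘M_p): M ≅ I[1,2]^2, I[2,4]^2, I[3,3].
μ_θ-semistable layers: μ^(1)=36; μ^(2)=14; μ^(3)=-5/2; μ^(4)=-52

((0, 0, 0, 2); (0, 0, 3, 0); (2, 2, 0, 0); (0, 2, 0, 0))


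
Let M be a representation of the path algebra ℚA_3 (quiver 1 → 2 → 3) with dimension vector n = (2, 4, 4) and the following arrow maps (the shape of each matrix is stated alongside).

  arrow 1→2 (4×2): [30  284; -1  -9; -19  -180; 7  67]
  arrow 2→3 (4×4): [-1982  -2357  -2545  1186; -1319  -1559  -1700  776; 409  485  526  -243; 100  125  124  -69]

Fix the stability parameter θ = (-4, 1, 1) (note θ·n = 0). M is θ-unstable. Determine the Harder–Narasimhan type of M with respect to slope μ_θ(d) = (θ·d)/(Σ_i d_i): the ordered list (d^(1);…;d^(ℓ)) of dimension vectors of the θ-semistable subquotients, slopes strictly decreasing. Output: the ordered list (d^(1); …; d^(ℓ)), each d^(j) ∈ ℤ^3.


Barcode: M ≅ I[1,3]^2, I[2,3]^2. HN layers by μ_θ (2 steps, strictly decreasing):
  μ^(1)=1; μ^(2)=-4

((0, 4, 4); (2, 0, 0))


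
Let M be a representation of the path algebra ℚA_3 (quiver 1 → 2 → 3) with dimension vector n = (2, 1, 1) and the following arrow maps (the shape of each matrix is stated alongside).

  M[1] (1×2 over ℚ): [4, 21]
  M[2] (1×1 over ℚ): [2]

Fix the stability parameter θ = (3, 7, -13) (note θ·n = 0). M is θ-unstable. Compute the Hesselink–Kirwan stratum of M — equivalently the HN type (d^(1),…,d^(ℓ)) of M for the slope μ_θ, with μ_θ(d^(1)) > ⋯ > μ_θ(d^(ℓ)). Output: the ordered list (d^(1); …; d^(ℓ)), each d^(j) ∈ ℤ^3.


Via rank(M_{q-1}∘⋯∘M_p): M ≅ I[1,1], I[1,3].
μ_θ-semistable layers: μ^(1)=3; μ^(2)=-1

((1, 0, 0); (1, 1, 1))


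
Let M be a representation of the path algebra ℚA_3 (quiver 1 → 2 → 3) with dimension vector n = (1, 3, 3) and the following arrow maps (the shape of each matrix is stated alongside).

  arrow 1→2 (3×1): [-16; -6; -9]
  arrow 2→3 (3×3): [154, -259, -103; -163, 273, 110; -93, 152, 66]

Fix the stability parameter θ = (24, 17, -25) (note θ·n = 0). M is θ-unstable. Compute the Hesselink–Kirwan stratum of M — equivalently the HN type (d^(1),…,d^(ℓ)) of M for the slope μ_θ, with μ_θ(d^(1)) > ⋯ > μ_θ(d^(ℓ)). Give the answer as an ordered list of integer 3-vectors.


Barcode: M ≅ I[1,3], I[2,3]^2. HN layers by μ_θ (2 steps, strictly decreasing):
  μ^(1)=16/3; μ^(2)=-4

((1, 1, 1); (0, 2, 2))


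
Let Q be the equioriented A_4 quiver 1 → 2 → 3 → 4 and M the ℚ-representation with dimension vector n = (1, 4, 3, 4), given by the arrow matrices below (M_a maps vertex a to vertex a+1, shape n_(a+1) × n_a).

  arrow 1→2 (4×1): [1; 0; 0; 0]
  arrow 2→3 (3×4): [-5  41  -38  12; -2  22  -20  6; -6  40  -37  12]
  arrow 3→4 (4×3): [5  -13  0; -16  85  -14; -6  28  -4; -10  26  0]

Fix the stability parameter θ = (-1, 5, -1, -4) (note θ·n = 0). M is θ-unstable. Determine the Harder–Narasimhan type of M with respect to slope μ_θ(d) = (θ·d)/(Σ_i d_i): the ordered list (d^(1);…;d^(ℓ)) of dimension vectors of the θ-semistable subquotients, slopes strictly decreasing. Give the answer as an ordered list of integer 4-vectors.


Via rank(M_{q-1}∘⋯∘M_p): M ≅ I[1,4], I[2,2], I[2,3], I[2,4], I[4,4]^2.
μ_θ-semistable layers: μ^(1)=5; μ^(2)=2; μ^(3)=0; μ^(4)=-1; μ^(5)=-4

((0, 1, 0, 0); (0, 1, 1, 0); (0, 2, 2, 2); (1, 0, 0, 0); (0, 0, 0, 2))


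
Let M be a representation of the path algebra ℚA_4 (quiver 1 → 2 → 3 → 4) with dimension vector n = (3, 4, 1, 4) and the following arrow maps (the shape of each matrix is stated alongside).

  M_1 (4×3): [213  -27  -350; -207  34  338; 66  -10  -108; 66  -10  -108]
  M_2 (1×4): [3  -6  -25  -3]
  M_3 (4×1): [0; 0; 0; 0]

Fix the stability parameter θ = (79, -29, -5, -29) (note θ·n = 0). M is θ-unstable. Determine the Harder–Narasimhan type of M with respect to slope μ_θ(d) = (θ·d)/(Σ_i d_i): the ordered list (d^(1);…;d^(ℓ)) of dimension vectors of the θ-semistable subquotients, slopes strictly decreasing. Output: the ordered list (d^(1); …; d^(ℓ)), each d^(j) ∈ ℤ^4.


Barcode: M ≅ I[1,1], I[1,2], I[1,3], I[2,2]^2, I[4,4]^4. HN layers by μ_θ (4 steps, strictly decreasing):
  μ^(1)=79; μ^(2)=25; μ^(3)=15; μ^(4)=-29

((1, 0, 0, 0); (1, 1, 0, 0); (1, 1, 1, 0); (0, 2, 0, 4))


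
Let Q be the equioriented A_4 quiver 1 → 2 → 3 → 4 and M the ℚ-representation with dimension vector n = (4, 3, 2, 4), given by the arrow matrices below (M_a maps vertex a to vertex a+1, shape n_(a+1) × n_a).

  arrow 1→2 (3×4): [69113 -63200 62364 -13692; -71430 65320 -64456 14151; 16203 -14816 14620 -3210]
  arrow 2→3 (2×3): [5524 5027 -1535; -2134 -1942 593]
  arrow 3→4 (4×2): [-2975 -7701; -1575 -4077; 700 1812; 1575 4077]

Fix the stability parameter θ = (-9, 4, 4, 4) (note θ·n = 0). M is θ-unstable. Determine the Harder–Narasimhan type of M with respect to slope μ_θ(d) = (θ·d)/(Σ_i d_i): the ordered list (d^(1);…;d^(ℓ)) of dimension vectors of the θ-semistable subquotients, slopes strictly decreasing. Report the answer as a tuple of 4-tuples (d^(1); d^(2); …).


Via rank(M_{q-1}∘⋯∘M_p): M ≅ I[1,1], I[1,2], I[1,3], I[1,4], I[4,4]^3.
μ_θ-semistable layers: μ^(1)=4; μ^(2)=-9

((0, 3, 2, 4); (4, 0, 0, 0))


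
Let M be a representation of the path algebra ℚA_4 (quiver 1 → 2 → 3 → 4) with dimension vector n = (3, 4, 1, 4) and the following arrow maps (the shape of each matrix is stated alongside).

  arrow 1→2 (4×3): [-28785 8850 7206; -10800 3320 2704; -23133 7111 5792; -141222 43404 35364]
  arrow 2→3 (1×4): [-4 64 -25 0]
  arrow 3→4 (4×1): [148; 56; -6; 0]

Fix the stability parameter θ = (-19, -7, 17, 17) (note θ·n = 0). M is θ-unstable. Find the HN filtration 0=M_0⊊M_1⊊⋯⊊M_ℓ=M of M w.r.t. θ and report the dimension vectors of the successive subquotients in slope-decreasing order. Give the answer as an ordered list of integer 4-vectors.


Interval decomposition of M: I[1,1], I[1,2], I[1,4], I[2,2]^2, I[4,4]^3.
HN type (ℓ=3): μ^(1)=17; μ^(2)=-7; μ^(3)=-19

((0, 0, 1, 4); (0, 4, 0, 0); (3, 0, 0, 0))


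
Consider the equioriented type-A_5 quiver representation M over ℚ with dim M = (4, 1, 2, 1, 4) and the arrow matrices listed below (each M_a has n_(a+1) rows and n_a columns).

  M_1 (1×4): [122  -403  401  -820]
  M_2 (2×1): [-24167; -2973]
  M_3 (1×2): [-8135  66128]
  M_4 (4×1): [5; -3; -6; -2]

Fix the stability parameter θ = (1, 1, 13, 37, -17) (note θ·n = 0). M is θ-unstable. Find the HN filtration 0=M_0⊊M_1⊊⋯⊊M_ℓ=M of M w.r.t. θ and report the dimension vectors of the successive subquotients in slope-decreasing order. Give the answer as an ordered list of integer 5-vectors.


Via rank(M_{q-1}∘⋯∘M_p): M ≅ I[1,1]^3, I[1,5], I[3,3], I[5,5]^3.
μ_θ-semistable layers: μ^(1)=13; μ^(2)=11; μ^(3)=1; μ^(4)=-17

((0, 0, 1, 0, 0); (0, 0, 1, 1, 1); (4, 1, 0, 0, 0); (0, 0, 0, 0, 3))


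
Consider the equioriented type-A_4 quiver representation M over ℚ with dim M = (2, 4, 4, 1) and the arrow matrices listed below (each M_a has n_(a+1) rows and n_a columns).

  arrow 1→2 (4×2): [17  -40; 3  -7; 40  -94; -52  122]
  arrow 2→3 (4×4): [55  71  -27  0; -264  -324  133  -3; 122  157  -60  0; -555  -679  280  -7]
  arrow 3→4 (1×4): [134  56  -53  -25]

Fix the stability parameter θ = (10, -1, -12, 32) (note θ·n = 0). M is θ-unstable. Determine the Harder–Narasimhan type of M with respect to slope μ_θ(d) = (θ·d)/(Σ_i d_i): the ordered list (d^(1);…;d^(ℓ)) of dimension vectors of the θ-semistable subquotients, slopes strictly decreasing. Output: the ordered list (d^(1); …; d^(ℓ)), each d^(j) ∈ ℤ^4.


Interval decomposition of M: I[1,3], I[1,4], I[2,2], I[2,3], I[3,3].
HN type (ℓ=4): μ^(1)=32; μ^(2)=-1; μ^(3)=-13/2; μ^(4)=-12

((0, 0, 0, 1); (2, 3, 2, 0); (0, 1, 1, 0); (0, 0, 1, 0))


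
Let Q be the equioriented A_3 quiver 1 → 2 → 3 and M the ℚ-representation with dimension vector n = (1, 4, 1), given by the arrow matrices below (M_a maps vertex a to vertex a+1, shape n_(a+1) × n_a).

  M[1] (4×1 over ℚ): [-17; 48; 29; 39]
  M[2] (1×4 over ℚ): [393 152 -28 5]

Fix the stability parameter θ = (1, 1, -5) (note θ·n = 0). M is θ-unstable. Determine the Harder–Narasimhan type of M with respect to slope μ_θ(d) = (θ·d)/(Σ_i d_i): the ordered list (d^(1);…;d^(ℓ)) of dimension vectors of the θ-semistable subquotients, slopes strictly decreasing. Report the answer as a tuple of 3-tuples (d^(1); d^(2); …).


Via rank(M_{q-1}∘⋯∘M_p): M ≅ I[1,3], I[2,2]^3.
μ_θ-semistable layers: μ^(1)=1; μ^(2)=-1

((0, 3, 0); (1, 1, 1))


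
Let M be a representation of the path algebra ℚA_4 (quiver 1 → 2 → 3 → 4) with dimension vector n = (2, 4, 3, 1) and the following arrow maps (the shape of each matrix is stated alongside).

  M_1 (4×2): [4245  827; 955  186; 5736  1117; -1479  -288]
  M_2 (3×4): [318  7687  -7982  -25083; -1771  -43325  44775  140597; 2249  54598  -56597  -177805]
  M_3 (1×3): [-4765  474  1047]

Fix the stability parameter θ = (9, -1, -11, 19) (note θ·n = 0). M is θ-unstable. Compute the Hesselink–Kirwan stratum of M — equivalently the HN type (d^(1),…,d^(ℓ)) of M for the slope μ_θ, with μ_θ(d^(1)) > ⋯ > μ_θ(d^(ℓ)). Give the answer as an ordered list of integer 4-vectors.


Barcode: M ≅ I[1,3], I[1,4], I[2,2], I[2,3]. HN layers by μ_θ (3 steps, strictly decreasing):
  μ^(1)=19; μ^(2)=-1; μ^(3)=-6

((0, 0, 0, 1); (2, 3, 2, 0); (0, 1, 1, 0))


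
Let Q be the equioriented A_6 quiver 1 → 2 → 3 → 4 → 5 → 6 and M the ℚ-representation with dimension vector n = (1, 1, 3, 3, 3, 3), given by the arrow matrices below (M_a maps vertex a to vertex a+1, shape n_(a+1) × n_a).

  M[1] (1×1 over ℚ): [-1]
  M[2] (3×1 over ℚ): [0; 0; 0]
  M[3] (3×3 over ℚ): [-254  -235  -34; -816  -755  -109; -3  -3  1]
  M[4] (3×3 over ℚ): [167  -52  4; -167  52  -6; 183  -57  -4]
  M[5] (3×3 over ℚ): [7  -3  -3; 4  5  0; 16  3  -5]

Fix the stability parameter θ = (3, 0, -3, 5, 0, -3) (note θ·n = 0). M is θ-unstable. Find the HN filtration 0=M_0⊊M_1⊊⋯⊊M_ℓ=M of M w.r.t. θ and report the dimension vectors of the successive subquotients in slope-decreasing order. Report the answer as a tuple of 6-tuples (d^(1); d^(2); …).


Barcode: M ≅ I[1,2], I[3,6]^3. HN layers by μ_θ (3 steps, strictly decreasing):
  μ^(1)=3/2; μ^(2)=2/3; μ^(3)=-3

((1, 1, 0, 0, 0, 0); (0, 0, 0, 3, 3, 3); (0, 0, 3, 0, 0, 0))


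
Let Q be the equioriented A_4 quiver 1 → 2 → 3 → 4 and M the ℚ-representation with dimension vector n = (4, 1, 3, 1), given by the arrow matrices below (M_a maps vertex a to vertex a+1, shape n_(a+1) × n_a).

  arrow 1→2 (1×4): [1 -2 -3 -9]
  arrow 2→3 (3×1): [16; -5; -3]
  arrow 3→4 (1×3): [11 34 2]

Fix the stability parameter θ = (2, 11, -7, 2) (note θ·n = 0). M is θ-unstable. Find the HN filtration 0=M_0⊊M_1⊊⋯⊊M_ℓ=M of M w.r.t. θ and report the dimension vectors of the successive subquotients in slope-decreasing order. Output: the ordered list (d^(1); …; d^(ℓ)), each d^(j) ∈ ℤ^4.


Interval decomposition of M: I[1,1]^3, I[1,3], I[3,3], I[3,4].
HN type (ℓ=2): μ^(1)=2; μ^(2)=-7

((4, 1, 1, 1); (0, 0, 2, 0))


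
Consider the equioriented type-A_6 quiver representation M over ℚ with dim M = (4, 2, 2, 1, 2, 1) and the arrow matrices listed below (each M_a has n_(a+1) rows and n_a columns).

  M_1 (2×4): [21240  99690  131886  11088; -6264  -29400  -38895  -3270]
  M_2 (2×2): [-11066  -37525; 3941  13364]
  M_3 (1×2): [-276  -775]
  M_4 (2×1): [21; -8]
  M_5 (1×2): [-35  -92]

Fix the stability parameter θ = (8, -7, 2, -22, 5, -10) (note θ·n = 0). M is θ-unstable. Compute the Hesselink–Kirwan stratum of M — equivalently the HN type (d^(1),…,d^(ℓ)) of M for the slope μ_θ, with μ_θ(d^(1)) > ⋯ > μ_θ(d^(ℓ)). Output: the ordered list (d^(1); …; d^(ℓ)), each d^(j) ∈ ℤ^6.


Via rank(M_{q-1}∘⋯∘M_p): M ≅ I[1,1]^2, I[1,3], I[1,6], I[5,5].
μ_θ-semistable layers: μ^(1)=8; μ^(2)=5; μ^(3)=2; μ^(4)=1/2; μ^(5)=-5/2; μ^(6)=-19/4

((2, 0, 0, 0, 0, 0); (0, 0, 0, 0, 1, 0); (0, 0, 1, 0, 0, 0); (1, 1, 0, 0, 0, 0); (0, 0, 0, 0, 1, 1); (1, 1, 1, 1, 0, 0))


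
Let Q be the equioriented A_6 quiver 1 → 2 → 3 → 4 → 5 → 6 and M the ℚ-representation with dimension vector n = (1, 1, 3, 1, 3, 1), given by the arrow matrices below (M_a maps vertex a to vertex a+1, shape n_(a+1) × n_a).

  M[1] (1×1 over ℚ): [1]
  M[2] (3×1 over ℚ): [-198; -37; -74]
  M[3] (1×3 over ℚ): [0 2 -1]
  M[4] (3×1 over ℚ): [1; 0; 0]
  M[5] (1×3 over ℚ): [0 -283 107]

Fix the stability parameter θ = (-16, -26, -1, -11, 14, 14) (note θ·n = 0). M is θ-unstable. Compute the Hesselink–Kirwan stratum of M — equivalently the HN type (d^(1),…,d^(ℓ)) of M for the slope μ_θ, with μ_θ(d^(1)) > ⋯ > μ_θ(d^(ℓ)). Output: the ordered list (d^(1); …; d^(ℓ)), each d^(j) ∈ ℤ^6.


Interval decomposition of M: I[1,3], I[3,3], I[3,5], I[5,5], I[5,6].
HN type (ℓ=4): μ^(1)=14; μ^(2)=-1; μ^(3)=-6; μ^(4)=-21

((0, 0, 0, 0, 3, 1); (0, 0, 2, 0, 0, 0); (0, 0, 1, 1, 0, 0); (1, 1, 0, 0, 0, 0))


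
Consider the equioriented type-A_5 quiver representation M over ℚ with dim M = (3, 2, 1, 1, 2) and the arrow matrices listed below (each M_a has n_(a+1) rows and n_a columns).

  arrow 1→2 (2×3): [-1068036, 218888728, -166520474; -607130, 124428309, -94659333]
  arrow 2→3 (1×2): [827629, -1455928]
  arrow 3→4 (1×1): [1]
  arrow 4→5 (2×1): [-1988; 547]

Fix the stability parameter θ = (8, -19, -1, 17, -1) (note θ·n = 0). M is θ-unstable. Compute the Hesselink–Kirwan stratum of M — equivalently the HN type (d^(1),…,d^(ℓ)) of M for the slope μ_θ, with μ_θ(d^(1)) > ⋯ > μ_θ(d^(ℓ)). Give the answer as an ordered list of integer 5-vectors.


Interval decomposition of M: I[1,1], I[1,2], I[1,5], I[5,5].
HN type (ℓ=3): μ^(1)=8; μ^(2)=-1; μ^(3)=-11/2

((1, 0, 0, 1, 1); (0, 0, 1, 0, 1); (2, 2, 0, 0, 0))
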